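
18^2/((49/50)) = 330.61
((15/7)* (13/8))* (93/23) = 14.08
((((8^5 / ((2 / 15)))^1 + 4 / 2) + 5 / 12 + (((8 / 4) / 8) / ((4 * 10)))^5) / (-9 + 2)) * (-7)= 77310171545600003 / 314572800000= 245762.42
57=57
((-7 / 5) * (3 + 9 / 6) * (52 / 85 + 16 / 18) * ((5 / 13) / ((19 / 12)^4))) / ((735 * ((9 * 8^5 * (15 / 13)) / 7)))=-287 / 17723656000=-0.00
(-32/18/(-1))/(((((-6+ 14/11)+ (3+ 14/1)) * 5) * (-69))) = -176/419175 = -0.00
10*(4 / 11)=40 / 11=3.64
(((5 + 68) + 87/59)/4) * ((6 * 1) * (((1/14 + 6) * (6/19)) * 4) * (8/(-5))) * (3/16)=-2016846/7847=-257.02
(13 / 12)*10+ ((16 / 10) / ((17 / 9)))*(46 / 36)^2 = 18691 / 1530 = 12.22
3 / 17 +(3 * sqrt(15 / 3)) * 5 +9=156 / 17 +15 * sqrt(5)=42.72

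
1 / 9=0.11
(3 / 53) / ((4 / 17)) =51 / 212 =0.24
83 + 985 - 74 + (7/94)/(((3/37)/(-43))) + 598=437807/282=1552.51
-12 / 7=-1.71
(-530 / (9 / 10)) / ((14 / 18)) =-5300 / 7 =-757.14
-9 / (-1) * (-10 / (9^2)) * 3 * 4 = -40 / 3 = -13.33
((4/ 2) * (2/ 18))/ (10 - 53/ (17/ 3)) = 0.34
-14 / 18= -7 / 9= -0.78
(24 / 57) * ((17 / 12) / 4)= 17 / 114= 0.15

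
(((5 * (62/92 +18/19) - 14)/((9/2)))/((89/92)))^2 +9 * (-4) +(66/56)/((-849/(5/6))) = -34.17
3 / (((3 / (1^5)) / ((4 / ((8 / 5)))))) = 2.50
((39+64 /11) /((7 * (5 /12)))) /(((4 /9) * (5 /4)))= 53244 /1925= 27.66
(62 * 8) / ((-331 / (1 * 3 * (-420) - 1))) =625456 / 331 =1889.60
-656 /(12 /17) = -929.33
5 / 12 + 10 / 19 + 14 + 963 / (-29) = -120761 / 6612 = -18.26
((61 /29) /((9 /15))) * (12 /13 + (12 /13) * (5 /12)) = 5185 /1131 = 4.58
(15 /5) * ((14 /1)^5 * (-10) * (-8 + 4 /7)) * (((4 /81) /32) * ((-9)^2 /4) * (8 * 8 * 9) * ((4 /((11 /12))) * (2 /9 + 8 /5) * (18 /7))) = 485239652352 /11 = 44112695668.36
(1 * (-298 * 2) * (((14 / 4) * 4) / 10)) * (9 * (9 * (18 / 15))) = -2027592 / 25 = -81103.68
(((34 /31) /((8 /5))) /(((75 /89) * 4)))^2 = 2289169 /55353600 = 0.04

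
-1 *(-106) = 106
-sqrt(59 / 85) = -sqrt(5015) / 85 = -0.83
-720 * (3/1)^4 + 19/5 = -291581/5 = -58316.20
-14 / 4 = -3.50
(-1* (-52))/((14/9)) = 234/7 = 33.43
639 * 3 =1917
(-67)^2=4489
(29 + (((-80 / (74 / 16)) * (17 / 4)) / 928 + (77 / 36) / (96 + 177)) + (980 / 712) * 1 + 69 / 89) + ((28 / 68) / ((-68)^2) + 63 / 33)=956162673978359 / 28983863587536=32.99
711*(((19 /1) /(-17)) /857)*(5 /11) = -0.42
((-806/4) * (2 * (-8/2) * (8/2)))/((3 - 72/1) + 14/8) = -25792/269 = -95.88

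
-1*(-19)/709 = 19/709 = 0.03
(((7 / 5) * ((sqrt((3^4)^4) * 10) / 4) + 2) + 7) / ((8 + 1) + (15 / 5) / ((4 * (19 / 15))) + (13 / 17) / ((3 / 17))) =1047546 / 635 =1649.68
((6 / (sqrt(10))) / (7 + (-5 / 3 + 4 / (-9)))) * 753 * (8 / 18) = 2259 * sqrt(10) / 55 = 129.88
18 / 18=1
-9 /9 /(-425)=1 /425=0.00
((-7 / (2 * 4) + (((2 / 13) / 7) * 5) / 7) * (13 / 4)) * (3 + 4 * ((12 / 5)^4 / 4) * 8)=-734634177 / 980000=-749.63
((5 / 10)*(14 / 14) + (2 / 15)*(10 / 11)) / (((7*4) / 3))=41 / 616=0.07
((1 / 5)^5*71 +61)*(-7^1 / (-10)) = 667436 / 15625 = 42.72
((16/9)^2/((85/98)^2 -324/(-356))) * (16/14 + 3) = 906529792/115096869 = 7.88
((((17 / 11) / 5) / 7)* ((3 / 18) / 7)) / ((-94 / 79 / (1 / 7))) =-1343 / 10639860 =-0.00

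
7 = 7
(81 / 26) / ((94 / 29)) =2349 / 2444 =0.96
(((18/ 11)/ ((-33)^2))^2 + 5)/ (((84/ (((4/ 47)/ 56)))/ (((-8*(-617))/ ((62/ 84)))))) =10930536306/ 18068150639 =0.60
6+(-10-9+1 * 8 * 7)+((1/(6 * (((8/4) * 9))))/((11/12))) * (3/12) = 17029/396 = 43.00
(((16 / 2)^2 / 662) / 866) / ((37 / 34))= 544 / 5302951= 0.00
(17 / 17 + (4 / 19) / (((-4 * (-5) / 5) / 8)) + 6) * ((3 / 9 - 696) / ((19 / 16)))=-1569424 / 361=-4347.43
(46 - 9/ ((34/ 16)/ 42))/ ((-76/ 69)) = 4071/ 34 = 119.74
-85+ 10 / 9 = -755 / 9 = -83.89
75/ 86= 0.87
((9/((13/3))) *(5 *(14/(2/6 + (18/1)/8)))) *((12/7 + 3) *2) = 213840/403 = 530.62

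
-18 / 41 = -0.44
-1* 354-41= -395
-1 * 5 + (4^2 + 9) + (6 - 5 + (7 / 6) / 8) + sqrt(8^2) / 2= 1207 / 48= 25.15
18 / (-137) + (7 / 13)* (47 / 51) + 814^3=48989985455803 / 90831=539353144.36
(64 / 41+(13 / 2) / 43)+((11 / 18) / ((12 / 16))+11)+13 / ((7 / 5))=15202681 / 666414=22.81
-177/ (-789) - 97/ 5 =-25216/ 1315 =-19.18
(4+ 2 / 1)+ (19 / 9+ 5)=13.11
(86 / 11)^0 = 1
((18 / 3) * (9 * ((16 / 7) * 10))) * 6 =51840 / 7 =7405.71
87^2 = 7569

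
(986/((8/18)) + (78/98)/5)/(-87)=-362381/14210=-25.50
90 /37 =2.43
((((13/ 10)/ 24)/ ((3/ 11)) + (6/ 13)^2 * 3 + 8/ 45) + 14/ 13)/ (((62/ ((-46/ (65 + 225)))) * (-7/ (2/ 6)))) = 5855777/ 22971967200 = 0.00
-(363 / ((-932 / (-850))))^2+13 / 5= -119001055097 / 1085780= -109599.60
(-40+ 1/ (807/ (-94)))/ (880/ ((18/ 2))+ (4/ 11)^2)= -5875881/ 14340928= -0.41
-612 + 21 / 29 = -17727 / 29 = -611.28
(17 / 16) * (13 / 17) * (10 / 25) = 13 / 40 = 0.32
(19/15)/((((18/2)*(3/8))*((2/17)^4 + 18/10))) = 12695192/60893289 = 0.21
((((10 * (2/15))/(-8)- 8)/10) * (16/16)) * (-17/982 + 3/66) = -0.02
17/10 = 1.70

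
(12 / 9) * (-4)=-16 / 3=-5.33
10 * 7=70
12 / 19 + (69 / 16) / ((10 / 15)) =4317 / 608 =7.10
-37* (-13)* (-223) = -107263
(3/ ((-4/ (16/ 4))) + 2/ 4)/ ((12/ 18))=-15/ 4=-3.75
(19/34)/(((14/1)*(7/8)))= 38/833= 0.05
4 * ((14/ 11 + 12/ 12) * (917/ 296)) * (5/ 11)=114625/ 8954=12.80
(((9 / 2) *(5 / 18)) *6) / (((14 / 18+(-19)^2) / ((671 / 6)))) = 2745 / 1184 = 2.32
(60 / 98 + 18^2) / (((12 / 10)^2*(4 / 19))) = 1259225 / 1176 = 1070.77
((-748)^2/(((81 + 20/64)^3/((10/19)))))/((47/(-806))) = -18471330775040/1966451993593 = -9.39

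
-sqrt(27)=-3* sqrt(3)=-5.20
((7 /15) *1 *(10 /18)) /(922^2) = 0.00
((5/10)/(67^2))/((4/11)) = 11/35912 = 0.00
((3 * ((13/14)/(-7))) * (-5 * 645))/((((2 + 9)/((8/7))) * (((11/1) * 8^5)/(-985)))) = -123888375/339992576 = -0.36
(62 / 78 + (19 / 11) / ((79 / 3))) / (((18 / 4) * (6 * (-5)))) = -29162 / 4575285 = -0.01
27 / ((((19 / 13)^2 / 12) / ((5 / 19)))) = 273780 / 6859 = 39.92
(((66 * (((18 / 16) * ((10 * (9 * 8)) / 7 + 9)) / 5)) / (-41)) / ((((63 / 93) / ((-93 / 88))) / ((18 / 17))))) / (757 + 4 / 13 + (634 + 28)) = 2377030617 / 50412560240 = 0.05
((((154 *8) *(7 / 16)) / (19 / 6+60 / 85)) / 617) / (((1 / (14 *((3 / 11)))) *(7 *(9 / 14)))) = 46648 / 243715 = 0.19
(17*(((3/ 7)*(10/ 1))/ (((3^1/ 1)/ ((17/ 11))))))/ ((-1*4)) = -1445/ 154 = -9.38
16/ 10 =8/ 5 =1.60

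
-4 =-4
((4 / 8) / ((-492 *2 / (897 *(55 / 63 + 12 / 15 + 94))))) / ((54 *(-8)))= 9010963 / 89268480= 0.10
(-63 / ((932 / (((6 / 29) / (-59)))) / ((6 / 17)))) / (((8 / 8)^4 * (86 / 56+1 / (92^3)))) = 1030204224 / 18910626048571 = 0.00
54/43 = 1.26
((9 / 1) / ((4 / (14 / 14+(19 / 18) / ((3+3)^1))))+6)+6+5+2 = 1039 / 48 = 21.65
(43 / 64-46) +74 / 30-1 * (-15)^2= -257147 / 960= -267.86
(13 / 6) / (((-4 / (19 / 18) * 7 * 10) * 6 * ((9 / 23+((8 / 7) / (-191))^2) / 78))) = -1450739927 / 5346695520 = -0.27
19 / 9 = 2.11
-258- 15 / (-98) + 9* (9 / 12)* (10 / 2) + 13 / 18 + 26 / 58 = -11404025 / 51156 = -222.93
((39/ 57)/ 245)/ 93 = 13/ 432915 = 0.00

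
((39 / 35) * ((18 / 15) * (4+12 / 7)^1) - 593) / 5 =-143413 / 1225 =-117.07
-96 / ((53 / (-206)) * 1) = 19776 / 53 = 373.13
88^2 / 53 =7744 / 53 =146.11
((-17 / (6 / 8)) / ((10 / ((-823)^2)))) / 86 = -11514593 / 645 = -17852.08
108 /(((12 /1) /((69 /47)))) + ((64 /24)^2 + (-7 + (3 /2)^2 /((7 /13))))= 207299 /11844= 17.50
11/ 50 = 0.22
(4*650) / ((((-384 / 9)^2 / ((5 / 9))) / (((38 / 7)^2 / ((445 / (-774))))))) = -45404775 / 1116416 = -40.67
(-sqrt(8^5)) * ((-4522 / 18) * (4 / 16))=72352 * sqrt(2) / 9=11369.02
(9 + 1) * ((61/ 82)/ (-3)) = -305/ 123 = -2.48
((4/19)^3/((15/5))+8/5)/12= 41234/308655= 0.13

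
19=19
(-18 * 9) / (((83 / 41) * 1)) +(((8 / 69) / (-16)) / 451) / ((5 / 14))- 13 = -1201349576 / 12914385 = -93.02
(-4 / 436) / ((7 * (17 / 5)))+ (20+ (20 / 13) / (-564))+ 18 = 903408014 / 23775843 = 38.00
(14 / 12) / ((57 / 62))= 217 / 171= 1.27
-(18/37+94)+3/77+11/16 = -4273957/45584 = -93.76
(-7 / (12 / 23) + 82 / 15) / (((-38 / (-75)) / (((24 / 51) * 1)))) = -2385 / 323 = -7.38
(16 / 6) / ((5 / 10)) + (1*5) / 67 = 1087 / 201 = 5.41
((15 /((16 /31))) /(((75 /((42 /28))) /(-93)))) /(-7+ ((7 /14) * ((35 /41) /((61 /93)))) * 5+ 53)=-21631149 /19709360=-1.10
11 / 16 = 0.69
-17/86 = -0.20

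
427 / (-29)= -427 / 29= -14.72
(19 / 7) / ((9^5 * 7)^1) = 19 / 2893401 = 0.00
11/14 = 0.79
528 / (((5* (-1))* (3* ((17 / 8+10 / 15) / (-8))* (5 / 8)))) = 270336 / 1675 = 161.39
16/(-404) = -4/101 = -0.04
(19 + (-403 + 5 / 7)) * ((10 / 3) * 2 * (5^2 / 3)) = -1341500 / 63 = -21293.65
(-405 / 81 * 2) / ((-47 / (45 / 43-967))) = -415360 / 2021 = -205.52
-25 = -25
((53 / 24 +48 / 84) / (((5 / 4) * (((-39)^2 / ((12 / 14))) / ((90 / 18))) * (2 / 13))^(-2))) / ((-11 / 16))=-1657383 / 88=-18833.90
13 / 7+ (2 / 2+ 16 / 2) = 76 / 7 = 10.86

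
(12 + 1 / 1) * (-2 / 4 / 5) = -13 / 10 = -1.30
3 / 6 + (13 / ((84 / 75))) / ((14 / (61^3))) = 73769021 / 392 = 188186.28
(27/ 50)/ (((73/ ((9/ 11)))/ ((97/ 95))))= 23571/ 3814250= 0.01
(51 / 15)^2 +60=1789 / 25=71.56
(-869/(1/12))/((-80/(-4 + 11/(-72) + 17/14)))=-1286989/3360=-383.03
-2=-2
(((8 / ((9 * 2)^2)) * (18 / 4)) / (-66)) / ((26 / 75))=-25 / 5148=-0.00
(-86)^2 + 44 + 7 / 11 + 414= 86401 / 11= 7854.64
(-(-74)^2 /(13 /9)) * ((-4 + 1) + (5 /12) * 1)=127317 /13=9793.62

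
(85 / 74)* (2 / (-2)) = -85 / 74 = -1.15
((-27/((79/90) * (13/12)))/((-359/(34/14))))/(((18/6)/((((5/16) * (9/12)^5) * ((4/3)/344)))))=8365275/454560124928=0.00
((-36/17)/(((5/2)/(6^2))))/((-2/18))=23328/85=274.45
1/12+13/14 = 85/84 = 1.01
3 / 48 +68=1089 / 16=68.06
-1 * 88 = -88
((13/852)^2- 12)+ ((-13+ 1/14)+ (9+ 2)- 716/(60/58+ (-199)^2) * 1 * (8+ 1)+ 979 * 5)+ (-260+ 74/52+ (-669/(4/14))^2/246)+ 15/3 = 6439638907469168155/239263571815632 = 26914.41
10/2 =5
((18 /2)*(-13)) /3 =-39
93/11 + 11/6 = 679/66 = 10.29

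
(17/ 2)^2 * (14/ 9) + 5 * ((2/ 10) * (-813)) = -12611/ 18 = -700.61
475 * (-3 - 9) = -5700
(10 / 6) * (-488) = -2440 / 3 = -813.33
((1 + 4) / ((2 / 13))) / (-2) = -65 / 4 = -16.25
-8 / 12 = -2 / 3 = -0.67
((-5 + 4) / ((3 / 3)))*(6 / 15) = -0.40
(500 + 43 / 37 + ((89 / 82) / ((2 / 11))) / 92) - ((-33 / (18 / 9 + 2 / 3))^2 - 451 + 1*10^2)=1561076761 / 2233024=699.09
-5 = -5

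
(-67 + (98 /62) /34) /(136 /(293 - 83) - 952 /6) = 7409745 /17487968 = 0.42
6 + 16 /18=62 /9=6.89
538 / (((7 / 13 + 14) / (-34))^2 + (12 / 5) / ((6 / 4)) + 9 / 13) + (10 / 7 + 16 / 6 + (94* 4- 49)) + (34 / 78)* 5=121149494416 / 220017707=550.64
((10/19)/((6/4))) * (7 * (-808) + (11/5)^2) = -188372/95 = -1982.86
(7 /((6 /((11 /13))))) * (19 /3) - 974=-226453 /234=-967.75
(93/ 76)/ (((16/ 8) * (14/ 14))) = 93/ 152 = 0.61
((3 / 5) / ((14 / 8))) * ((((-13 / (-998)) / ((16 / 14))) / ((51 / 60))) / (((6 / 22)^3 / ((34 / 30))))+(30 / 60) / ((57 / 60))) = 3918059 / 8959545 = 0.44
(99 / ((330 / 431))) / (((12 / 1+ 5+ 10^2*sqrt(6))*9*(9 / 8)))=-29308 / 8060985+ 34480*sqrt(6) / 1612197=0.05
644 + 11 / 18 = 11603 / 18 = 644.61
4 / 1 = 4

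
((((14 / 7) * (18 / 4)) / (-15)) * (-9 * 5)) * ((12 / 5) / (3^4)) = 4 / 5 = 0.80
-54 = -54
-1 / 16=-0.06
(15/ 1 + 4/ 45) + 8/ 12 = 15.76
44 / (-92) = -11 / 23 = -0.48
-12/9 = -4/3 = -1.33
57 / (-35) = -1.63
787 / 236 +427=101559 / 236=430.33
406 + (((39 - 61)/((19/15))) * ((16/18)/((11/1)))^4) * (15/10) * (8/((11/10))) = 405.99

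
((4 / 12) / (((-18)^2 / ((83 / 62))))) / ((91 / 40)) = 0.00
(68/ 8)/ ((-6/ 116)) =-493/ 3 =-164.33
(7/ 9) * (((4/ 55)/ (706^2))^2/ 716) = 7/ 302677217099621100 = 0.00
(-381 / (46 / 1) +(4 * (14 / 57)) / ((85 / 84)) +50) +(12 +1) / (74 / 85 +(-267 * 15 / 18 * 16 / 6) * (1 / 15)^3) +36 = 43266338126 / 444217055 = 97.40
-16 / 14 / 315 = -8 / 2205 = -0.00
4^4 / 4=64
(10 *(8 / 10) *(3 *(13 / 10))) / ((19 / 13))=2028 / 95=21.35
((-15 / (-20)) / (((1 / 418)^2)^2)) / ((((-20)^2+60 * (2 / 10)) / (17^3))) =28122450647379 / 103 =273033501430.86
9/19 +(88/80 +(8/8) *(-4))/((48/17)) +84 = 761033/9120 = 83.45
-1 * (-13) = 13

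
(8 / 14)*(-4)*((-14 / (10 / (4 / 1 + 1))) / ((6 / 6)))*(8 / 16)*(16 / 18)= 64 / 9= 7.11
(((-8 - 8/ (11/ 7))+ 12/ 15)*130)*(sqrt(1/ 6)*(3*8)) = -70304*sqrt(6)/ 11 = -15655.36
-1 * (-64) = 64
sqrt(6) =2.45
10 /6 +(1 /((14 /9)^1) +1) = 139 /42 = 3.31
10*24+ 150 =390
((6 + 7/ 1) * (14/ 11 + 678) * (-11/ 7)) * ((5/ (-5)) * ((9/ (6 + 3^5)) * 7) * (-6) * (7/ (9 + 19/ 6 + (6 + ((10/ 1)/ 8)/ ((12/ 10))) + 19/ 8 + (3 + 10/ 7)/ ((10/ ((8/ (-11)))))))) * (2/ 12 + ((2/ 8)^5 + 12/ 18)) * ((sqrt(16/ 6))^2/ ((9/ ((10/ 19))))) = -419341272350/ 464711937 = -902.37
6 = 6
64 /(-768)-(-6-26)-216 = -2209 /12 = -184.08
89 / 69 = 1.29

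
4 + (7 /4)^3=599 /64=9.36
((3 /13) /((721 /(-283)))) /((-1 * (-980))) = -849 /9185540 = -0.00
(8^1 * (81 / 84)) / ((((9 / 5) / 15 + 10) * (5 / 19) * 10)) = 513 / 1771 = 0.29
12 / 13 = 0.92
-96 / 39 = -32 / 13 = -2.46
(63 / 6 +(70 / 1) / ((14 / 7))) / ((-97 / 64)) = -2912 / 97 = -30.02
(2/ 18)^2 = 1/ 81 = 0.01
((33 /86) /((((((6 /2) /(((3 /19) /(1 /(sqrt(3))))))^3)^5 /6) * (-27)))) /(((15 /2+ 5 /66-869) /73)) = 19317771 * sqrt(3) /18556817617364788323563939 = 0.00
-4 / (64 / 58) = -3.62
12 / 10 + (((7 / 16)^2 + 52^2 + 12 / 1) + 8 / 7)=24358067 / 8960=2718.53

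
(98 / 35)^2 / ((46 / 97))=9506 / 575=16.53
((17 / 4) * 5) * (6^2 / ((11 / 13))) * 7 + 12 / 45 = 1044269 / 165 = 6328.90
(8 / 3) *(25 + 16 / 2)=88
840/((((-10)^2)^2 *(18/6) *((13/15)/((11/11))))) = 21/650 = 0.03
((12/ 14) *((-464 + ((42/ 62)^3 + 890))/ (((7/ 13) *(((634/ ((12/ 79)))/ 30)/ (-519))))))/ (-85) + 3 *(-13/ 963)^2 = 5721570274418603293/ 192109019731196967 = 29.78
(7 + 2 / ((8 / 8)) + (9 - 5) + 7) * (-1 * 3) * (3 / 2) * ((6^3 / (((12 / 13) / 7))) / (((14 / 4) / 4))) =-168480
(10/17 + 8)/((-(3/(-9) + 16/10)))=-2190/323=-6.78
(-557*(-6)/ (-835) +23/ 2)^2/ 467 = 156775441/ 1302416300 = 0.12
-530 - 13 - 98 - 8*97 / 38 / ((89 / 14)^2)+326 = -47483233 / 150499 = -315.51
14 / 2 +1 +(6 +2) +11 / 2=21.50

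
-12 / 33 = -4 / 11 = -0.36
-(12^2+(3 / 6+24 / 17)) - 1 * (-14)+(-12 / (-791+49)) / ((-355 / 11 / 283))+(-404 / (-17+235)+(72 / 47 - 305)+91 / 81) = -810638841590411 / 1858191865110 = -436.25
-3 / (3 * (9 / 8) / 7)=-56 / 9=-6.22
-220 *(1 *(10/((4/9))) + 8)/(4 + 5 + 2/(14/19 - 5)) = -543510/691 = -786.56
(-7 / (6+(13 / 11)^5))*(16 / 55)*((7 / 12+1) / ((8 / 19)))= -36997807 / 40127970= -0.92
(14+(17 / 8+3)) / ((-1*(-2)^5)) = 153 / 256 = 0.60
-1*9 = -9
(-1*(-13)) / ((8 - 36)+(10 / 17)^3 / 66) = -0.46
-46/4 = -23/2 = -11.50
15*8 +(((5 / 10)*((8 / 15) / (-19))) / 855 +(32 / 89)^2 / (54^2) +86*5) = 28662724128682 / 52114041225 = 550.00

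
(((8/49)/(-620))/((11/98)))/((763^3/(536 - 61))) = -380/151470476927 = -0.00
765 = 765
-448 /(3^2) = -49.78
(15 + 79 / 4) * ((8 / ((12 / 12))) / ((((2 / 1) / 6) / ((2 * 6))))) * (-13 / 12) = -10842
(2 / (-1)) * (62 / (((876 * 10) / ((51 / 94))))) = -527 / 68620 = -0.01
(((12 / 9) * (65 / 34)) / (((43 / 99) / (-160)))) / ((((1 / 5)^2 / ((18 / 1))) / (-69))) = 21312720000 / 731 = 29155567.72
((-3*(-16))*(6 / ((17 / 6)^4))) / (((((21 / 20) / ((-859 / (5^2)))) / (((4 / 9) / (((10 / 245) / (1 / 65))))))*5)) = -664989696 / 135721625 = -4.90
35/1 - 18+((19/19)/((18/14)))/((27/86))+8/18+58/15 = 28903/1215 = 23.79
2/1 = 2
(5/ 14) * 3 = 15/ 14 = 1.07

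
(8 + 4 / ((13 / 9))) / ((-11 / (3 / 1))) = -420 / 143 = -2.94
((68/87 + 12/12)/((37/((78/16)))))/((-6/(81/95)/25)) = -272025/326192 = -0.83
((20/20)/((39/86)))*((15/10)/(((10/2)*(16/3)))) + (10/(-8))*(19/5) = -4811/1040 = -4.63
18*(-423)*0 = 0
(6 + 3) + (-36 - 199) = -226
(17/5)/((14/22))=187/35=5.34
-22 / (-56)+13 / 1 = 13.39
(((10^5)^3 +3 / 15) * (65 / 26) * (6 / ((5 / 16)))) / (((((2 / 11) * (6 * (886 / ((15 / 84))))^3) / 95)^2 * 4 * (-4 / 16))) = -0.00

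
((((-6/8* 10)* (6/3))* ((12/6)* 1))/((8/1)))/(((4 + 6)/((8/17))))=-3/17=-0.18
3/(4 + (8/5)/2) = 5/8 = 0.62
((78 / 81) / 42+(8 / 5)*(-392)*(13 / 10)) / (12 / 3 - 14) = 11557403 / 141750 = 81.53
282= 282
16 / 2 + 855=863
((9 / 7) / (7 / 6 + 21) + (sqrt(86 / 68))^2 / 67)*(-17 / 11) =-163045 / 1372294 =-0.12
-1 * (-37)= 37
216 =216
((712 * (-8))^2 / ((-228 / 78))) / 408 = -26361088 / 969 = -27204.43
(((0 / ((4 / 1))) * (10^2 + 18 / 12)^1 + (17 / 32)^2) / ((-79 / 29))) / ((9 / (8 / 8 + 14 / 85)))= -5423 / 404480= -0.01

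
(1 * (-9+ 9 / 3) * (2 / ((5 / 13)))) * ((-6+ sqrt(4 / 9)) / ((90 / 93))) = 12896 / 75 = 171.95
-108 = -108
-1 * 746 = -746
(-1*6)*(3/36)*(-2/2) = 1/2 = 0.50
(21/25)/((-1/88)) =-1848/25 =-73.92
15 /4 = 3.75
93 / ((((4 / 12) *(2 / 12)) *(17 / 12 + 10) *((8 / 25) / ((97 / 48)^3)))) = 2121964725 / 561152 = 3781.44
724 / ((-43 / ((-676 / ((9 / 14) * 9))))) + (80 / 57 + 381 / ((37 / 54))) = 6181873166 / 2448549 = 2524.71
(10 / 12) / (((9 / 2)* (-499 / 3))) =-5 / 4491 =-0.00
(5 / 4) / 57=5 / 228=0.02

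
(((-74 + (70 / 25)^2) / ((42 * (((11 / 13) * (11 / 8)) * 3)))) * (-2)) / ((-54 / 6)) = -0.10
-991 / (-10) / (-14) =-991 / 140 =-7.08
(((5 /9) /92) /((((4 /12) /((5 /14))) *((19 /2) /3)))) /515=5 /1260308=0.00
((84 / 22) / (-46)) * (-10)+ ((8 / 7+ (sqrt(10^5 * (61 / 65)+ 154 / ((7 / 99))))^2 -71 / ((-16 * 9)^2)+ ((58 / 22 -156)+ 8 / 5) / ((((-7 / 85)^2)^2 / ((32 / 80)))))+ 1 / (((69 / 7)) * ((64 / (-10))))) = -200394400285215431 / 163749890304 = -1223783.42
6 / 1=6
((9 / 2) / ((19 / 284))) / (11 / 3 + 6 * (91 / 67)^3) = 1153125342 / 320580749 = 3.60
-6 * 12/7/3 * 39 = -936/7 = -133.71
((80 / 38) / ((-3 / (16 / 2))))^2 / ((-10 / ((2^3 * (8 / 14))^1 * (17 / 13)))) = -18.84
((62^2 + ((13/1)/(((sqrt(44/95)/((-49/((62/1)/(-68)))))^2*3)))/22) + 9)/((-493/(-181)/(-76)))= -24383452788094/171979599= -141781.08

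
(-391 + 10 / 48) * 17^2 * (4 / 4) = -2710531 / 24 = -112938.79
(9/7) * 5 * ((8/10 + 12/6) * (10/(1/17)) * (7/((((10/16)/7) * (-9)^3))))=-26656/81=-329.09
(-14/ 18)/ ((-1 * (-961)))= -7/ 8649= -0.00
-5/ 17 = -0.29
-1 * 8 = -8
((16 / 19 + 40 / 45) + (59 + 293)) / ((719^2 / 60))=1209760 / 29466777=0.04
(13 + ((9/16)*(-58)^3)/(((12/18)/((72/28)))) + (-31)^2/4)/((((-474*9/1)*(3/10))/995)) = 58933665925/179172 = 328922.30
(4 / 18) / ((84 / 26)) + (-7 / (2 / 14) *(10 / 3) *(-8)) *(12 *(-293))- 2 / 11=-9551425195 / 2079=-4594240.11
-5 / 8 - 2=-21 / 8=-2.62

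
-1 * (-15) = 15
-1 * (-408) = 408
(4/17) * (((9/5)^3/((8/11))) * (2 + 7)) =72171/4250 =16.98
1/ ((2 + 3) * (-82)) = -1/ 410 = -0.00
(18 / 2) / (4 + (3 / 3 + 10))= 0.60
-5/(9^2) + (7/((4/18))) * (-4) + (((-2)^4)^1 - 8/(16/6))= -9158/81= -113.06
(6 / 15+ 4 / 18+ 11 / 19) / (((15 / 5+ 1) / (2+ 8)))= 1027 / 342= 3.00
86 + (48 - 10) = 124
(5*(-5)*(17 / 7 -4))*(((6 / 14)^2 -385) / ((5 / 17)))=-17630360 / 343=-51400.47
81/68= 1.19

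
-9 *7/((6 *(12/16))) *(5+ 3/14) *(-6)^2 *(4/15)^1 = -3504/5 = -700.80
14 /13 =1.08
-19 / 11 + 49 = 520 / 11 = 47.27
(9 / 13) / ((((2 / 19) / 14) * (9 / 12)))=1596 / 13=122.77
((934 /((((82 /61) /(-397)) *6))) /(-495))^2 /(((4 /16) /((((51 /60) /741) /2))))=19.79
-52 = -52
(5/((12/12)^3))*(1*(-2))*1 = -10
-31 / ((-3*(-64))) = -31 / 192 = -0.16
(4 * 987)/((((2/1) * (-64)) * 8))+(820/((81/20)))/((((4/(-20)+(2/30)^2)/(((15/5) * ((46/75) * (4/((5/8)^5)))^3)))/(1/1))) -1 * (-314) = -9202048968520338743814877/174023437500000000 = -52878216.29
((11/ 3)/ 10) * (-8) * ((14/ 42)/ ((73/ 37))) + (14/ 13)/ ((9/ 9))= 24826/ 42705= 0.58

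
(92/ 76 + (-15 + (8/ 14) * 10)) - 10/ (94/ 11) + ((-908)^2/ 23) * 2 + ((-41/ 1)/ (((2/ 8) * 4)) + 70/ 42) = 30901393853/ 431319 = 71643.94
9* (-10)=-90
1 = 1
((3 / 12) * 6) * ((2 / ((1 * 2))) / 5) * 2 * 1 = 0.60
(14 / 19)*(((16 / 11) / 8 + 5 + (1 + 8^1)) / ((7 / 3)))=936 / 209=4.48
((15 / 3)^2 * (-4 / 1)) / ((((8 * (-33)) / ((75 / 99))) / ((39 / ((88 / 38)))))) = 154375 / 31944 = 4.83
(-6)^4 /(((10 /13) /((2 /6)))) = 2808 /5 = 561.60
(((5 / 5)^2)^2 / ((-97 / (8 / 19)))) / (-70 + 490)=-2 / 193515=-0.00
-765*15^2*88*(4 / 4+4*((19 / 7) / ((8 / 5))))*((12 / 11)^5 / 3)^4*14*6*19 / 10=-80985112832458953975870259200 / 61159090448414546291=-1324171308.61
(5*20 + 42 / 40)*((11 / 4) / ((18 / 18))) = 22231 / 80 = 277.89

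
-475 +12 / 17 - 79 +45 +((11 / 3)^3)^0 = -8624 / 17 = -507.29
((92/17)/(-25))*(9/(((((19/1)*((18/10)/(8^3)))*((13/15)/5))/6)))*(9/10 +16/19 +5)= -543062016/79781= -6806.91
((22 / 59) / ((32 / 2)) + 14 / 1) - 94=-79.98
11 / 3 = 3.67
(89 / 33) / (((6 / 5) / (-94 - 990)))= -241190 / 99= -2436.26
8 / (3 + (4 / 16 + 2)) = 32 / 21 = 1.52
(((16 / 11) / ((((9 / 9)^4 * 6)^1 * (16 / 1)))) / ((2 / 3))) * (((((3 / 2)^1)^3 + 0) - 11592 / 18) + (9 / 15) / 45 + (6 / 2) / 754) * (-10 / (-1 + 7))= 144905459 / 5971680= 24.27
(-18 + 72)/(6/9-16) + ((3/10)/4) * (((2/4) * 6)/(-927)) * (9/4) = -1335087/379040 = -3.52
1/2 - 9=-17/2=-8.50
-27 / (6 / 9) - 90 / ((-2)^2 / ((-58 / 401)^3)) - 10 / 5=-5472122045 / 128962402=-42.43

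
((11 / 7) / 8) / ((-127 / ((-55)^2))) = -33275 / 7112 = -4.68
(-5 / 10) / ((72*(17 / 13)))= -13 / 2448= -0.01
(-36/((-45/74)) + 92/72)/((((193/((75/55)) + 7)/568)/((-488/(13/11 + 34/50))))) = -6482749075/106944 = -60618.17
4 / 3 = 1.33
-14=-14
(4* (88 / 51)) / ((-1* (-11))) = 0.63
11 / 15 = 0.73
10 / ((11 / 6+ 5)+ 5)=60 / 71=0.85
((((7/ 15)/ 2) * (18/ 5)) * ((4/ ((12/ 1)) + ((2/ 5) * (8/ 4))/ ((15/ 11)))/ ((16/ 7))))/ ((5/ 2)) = 3381/ 25000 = 0.14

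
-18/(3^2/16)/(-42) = 16/21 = 0.76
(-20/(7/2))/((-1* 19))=40/133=0.30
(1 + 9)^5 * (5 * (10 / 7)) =5000000 / 7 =714285.71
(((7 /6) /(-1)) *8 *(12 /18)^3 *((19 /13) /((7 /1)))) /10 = -304 /5265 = -0.06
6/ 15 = 0.40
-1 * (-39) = 39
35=35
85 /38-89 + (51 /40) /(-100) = -6594969 /76000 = -86.78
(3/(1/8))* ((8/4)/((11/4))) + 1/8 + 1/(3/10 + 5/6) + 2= 30611/1496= 20.46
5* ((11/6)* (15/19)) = 7.24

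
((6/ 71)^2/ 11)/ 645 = 12/ 11921965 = 0.00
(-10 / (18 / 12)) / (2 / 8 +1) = -5.33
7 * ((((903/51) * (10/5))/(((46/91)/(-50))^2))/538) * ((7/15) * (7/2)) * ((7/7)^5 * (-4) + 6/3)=-14725.68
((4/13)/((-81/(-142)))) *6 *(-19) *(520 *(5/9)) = -4316800/243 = -17764.61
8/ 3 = 2.67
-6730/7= -961.43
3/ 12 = 1/ 4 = 0.25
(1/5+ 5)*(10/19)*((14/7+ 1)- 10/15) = 364/57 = 6.39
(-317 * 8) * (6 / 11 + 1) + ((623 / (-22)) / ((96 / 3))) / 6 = -16555631 / 4224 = -3919.42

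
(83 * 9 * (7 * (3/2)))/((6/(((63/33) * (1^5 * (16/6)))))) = 73206/11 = 6655.09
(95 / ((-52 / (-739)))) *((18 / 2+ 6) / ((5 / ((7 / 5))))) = 294861 / 52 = 5670.40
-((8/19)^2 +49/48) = -20761/17328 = -1.20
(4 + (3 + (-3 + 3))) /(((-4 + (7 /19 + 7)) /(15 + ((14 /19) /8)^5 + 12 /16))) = 279541790353 /8540717056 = 32.73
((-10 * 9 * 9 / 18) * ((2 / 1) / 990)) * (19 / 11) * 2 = -38 / 121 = -0.31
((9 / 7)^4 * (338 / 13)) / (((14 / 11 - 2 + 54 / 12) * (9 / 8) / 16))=53374464 / 199283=267.83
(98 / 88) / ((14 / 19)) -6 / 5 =137 / 440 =0.31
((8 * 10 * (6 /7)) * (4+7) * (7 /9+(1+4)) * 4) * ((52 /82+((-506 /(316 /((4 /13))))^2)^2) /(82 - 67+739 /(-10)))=-8901803078671923200 /43396716233505453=-205.13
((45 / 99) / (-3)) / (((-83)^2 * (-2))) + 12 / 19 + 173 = 173.63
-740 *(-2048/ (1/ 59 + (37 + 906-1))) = 89415680/ 55579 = 1608.80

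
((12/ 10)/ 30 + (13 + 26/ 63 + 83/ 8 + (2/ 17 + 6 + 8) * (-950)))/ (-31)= 2867696107/ 6640200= 431.87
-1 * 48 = -48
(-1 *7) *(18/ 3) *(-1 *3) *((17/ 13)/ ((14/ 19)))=2907/ 13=223.62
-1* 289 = -289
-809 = -809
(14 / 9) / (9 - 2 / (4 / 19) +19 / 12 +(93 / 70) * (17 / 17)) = 1960 / 3039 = 0.64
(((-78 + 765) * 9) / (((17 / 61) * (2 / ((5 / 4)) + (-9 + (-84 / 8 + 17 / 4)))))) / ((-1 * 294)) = 419070 / 75803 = 5.53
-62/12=-31/6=-5.17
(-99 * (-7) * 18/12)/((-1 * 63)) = -33/2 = -16.50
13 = 13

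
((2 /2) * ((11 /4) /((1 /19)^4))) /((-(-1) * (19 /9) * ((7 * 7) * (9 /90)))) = 3395205 /98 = 34644.95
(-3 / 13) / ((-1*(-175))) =-3 / 2275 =-0.00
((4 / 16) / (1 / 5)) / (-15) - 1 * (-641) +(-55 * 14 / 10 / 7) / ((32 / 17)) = 60967 / 96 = 635.07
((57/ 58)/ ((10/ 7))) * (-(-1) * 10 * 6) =1197/ 29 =41.28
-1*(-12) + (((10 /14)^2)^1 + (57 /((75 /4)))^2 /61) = 23653649 /1868125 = 12.66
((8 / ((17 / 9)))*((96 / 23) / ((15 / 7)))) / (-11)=-16128 / 21505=-0.75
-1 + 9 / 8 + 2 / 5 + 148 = 5941 / 40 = 148.52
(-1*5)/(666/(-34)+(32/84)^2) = 0.26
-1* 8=-8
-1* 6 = -6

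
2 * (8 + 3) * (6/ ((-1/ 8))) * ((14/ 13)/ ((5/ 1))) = -14784/ 65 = -227.45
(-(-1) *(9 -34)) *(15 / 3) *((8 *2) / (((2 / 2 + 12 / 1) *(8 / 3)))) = -750 / 13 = -57.69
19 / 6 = 3.17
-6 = -6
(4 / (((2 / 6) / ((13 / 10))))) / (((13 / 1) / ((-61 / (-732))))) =1 / 10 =0.10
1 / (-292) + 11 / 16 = 799 / 1168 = 0.68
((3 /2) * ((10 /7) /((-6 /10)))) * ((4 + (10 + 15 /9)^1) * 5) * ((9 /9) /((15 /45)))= -839.29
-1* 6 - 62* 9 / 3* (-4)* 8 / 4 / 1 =1482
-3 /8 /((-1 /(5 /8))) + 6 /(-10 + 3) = -279 /448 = -0.62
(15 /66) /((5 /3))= 3 /22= 0.14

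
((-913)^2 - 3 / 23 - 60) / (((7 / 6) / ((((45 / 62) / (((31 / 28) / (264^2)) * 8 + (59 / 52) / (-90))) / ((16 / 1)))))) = -122129845437600 / 47028767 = -2596917.87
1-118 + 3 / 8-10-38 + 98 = -533 / 8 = -66.62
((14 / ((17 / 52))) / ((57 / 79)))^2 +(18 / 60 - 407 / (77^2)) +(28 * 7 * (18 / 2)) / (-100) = 88700106621157 / 25304998950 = 3505.24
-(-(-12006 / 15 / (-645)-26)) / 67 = -26616 / 72025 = -0.37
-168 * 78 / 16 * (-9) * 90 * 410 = 271989900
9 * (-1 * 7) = -63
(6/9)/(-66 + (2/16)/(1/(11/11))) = -16/1581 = -0.01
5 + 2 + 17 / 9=80 / 9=8.89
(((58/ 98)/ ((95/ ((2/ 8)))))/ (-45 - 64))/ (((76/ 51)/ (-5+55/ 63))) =0.00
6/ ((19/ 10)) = 60/ 19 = 3.16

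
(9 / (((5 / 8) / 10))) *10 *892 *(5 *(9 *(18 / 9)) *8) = 924825600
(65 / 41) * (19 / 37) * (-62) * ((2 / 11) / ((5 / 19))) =-581932 / 16687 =-34.87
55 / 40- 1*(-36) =299 / 8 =37.38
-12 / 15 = -4 / 5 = -0.80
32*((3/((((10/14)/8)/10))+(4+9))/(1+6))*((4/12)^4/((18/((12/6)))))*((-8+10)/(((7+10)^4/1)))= 22336/426207663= 0.00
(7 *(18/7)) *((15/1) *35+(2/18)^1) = 9452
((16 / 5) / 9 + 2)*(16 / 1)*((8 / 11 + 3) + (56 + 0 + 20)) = 1487392 / 495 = 3004.83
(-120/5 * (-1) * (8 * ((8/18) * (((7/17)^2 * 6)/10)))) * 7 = 87808/1445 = 60.77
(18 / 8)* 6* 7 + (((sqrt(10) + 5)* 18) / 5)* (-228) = -8019 / 2 - 4104* sqrt(10) / 5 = -6605.10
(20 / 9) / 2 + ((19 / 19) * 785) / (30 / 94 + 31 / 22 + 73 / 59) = 28854436 / 108549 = 265.82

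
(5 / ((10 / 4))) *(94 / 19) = 188 / 19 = 9.89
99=99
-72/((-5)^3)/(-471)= -24/19625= -0.00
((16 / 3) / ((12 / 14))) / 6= 28 / 27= 1.04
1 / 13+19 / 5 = 252 / 65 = 3.88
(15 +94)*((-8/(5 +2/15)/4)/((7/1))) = -3270/539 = -6.07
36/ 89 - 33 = -32.60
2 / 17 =0.12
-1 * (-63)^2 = -3969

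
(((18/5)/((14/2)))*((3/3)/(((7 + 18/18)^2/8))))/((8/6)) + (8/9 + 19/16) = 2677/1260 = 2.12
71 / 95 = 0.75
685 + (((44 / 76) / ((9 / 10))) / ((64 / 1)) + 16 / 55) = 206248177 / 300960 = 685.30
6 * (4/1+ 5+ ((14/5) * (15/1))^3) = 444582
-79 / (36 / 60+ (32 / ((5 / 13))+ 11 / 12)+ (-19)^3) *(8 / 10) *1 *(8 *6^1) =182016 / 406457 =0.45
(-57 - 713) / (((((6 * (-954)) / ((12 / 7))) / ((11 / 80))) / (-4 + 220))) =363 / 53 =6.85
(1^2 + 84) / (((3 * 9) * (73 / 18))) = 170 / 219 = 0.78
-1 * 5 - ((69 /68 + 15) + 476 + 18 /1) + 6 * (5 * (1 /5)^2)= -174697 /340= -513.81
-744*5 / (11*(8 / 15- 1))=55800 / 77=724.68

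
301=301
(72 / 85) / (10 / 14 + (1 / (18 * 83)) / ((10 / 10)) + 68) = 752976 / 61082785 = 0.01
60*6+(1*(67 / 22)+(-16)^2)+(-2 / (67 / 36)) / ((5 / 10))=909305 / 1474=616.90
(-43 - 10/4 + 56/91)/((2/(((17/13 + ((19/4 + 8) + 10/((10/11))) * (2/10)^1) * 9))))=-3308445/2704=-1223.54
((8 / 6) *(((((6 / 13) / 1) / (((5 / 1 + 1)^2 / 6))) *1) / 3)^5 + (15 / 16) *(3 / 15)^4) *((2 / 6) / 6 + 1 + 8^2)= 0.10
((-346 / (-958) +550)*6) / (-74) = -790869 / 17723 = -44.62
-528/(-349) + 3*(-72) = -74856/349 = -214.49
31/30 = 1.03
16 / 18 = 8 / 9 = 0.89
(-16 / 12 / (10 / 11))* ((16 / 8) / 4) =-11 / 15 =-0.73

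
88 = 88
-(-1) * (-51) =-51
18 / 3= 6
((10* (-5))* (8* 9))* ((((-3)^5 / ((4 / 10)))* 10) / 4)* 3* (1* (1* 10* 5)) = 820125000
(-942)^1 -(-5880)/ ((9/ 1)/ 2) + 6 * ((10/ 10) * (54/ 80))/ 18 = 43787/ 120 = 364.89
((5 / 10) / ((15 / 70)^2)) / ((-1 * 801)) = -98 / 7209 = -0.01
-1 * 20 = -20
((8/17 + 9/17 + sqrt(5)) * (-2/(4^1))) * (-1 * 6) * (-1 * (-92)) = 276 + 276 * sqrt(5) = 893.15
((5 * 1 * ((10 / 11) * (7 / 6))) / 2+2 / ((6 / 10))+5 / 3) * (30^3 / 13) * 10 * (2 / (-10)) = -31783.22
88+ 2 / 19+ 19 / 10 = 17101 / 190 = 90.01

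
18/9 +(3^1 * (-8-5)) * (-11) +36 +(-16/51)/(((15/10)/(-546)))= 29641/51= 581.20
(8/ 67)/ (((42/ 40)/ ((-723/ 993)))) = -38560/ 465717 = -0.08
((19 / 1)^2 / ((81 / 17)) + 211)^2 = 539539984 / 6561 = 82234.41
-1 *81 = -81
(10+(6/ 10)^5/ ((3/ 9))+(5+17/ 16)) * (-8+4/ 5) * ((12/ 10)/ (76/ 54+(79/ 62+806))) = -18413416611/ 105760390625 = -0.17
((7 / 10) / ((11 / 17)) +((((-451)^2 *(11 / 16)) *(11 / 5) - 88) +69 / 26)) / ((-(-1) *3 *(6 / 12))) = 3518483519 / 17160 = 205039.83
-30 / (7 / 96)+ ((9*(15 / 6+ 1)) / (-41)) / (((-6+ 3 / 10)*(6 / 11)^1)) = -4484345 / 10906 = -411.18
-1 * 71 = -71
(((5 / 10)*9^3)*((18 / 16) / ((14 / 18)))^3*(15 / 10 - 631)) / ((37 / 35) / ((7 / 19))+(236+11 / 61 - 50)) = -148767530673555 / 40504188928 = -3672.89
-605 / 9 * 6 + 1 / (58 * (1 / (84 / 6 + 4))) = -35063 / 87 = -403.02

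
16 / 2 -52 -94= -138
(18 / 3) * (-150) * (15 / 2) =-6750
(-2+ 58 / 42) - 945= -945.62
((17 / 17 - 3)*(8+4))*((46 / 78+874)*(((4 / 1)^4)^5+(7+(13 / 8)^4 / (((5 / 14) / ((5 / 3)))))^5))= -328369659052048915906066726813237691 / 14226871222863396864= -23080946886223308.70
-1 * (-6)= 6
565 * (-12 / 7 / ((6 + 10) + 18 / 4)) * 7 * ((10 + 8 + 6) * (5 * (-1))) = 1627200 / 41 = 39687.80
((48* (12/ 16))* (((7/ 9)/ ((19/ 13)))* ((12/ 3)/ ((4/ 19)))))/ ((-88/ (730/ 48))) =-33215/ 528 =-62.91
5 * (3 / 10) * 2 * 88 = 264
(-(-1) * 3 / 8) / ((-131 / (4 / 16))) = -3 / 4192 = -0.00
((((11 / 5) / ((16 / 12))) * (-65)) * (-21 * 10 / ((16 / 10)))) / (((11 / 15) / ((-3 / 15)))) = -61425 / 16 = -3839.06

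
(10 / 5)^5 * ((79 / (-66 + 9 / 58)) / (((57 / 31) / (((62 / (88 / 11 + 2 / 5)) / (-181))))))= 704528320 / 827413083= 0.85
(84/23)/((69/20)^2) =11200/36501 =0.31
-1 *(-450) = 450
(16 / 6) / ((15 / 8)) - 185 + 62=-5471 / 45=-121.58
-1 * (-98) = 98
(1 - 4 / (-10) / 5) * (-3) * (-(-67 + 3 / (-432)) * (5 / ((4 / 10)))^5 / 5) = -6784453125 / 512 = -13250885.01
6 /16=3 /8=0.38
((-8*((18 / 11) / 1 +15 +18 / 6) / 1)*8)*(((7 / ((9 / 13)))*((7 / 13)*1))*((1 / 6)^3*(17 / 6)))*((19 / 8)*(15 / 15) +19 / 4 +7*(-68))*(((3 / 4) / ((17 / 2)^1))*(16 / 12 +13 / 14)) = 226765 / 27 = 8398.70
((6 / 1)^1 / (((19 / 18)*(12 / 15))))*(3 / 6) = 135 / 38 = 3.55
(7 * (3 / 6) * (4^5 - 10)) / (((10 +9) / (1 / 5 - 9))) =-156156 / 95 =-1643.75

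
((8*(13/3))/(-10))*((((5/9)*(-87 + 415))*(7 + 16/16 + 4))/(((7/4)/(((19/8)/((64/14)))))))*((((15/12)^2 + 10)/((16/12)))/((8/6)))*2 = -29273.36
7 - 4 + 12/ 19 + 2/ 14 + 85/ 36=29377/ 4788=6.14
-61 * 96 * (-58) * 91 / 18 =5151328 / 3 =1717109.33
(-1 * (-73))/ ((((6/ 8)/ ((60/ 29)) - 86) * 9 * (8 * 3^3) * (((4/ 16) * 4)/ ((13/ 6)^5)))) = -10424765/ 497901168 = -0.02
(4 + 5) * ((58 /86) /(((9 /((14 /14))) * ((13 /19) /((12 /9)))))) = 2204 /1677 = 1.31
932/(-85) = -932/85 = -10.96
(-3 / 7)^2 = 9 / 49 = 0.18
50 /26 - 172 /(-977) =26661 /12701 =2.10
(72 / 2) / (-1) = -36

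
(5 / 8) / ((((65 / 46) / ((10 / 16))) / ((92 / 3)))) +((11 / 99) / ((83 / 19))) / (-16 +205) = 124478321 / 14683032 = 8.48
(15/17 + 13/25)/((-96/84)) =-1043/850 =-1.23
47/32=1.47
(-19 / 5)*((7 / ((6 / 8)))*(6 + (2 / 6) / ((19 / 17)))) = -10052 / 45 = -223.38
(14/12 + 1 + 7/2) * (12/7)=68/7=9.71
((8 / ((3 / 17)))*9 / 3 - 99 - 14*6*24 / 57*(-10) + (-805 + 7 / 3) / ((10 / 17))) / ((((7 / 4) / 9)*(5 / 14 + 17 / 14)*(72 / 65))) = -3608111 / 1254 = -2877.28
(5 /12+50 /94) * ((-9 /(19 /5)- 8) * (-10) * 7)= 3688825 /5358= 688.47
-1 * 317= -317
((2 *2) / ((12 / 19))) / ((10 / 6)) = 19 / 5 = 3.80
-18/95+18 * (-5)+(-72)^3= -35467128/95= -373338.19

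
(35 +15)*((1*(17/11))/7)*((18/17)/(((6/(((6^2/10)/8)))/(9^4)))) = 885735/154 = 5751.53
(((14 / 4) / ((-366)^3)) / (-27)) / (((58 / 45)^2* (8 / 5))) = 0.00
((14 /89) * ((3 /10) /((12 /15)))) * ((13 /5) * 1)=273 /1780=0.15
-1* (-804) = 804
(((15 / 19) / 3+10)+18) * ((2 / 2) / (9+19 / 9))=4833 / 1900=2.54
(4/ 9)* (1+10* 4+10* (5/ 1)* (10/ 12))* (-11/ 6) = -5456/ 81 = -67.36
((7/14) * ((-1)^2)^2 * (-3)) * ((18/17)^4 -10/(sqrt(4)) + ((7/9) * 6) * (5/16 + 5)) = -42191899/1336336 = -31.57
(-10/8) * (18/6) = -15/4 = -3.75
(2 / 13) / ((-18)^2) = 1 / 2106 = 0.00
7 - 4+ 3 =6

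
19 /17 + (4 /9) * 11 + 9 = 2296 /153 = 15.01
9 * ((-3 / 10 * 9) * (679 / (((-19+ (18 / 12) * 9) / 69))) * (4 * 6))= 4967909.67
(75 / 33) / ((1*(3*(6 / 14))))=175 / 99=1.77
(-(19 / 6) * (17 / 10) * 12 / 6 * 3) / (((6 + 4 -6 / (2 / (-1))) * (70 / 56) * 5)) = -646 / 1625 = -0.40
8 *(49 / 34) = 196 / 17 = 11.53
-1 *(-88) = 88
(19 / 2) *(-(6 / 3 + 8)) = -95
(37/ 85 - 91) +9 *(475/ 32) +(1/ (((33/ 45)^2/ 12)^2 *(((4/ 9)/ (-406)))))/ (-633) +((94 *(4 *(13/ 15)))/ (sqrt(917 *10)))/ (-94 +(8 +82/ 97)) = 6399432447789/ 8402762720 - 59267 *sqrt(9170)/ 142020375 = 761.55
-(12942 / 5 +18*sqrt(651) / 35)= -12942 / 5 - 18*sqrt(651) / 35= -2601.52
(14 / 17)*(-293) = -4102 / 17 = -241.29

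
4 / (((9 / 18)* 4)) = 2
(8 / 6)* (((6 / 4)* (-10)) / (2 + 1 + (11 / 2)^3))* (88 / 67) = -2816 / 18157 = -0.16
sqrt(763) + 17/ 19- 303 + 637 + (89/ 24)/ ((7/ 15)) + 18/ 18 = sqrt(763) + 365847/ 1064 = 371.46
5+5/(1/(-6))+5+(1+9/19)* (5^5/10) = 440.53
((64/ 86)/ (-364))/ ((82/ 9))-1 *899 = -144229303/ 160433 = -899.00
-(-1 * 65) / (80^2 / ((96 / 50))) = 39 / 2000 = 0.02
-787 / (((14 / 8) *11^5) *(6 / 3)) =-1574 / 1127357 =-0.00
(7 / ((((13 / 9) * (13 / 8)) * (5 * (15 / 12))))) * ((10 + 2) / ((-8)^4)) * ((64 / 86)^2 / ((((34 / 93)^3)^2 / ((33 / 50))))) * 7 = 28246944419199891 / 18856329246722500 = 1.50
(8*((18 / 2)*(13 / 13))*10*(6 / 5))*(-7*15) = -90720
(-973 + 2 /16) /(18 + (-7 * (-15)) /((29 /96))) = -225707 /84816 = -2.66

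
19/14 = 1.36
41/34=1.21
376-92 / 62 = 11610 / 31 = 374.52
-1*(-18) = 18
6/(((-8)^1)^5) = -3/16384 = -0.00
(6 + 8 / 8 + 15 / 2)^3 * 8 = 24389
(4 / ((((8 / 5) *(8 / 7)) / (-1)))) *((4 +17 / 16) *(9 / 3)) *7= -59535 / 256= -232.56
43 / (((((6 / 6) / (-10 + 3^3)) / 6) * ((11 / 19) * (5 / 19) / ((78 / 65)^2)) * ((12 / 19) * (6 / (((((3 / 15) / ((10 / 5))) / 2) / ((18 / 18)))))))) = 15041787 / 27500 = 546.97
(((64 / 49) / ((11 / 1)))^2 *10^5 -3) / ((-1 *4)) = -351.72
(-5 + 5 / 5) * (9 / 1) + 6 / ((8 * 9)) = -35.92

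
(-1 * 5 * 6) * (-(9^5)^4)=364729963771707864030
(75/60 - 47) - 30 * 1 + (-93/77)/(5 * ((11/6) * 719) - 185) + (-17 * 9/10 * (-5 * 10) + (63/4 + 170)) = 2589557567/2959495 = 875.00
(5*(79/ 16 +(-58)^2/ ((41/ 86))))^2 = 536409455065225/ 430336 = 1246489847.62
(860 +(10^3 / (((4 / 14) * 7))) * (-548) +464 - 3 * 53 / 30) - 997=-2736783 / 10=-273678.30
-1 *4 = -4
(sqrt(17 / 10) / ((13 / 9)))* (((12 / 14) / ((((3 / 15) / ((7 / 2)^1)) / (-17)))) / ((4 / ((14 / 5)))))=-3213* sqrt(170) / 260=-161.12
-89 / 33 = -2.70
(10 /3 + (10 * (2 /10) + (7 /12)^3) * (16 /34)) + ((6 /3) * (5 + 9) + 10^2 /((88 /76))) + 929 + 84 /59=2500271335 /2383128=1049.16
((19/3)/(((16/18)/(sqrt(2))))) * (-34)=-969 * sqrt(2)/4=-342.59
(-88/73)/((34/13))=-572/1241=-0.46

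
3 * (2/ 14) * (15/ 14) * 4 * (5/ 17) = 450/ 833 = 0.54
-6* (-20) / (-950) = -12 / 95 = -0.13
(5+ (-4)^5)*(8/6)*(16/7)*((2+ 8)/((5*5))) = -1242.21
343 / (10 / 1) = 343 / 10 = 34.30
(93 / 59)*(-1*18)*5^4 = -17733.05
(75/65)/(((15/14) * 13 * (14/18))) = 18/169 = 0.11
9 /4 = 2.25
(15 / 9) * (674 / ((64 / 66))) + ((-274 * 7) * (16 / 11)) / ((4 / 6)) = -532627 / 176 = -3026.29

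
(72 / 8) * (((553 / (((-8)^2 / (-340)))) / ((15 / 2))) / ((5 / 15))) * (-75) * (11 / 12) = 23267475 / 32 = 727108.59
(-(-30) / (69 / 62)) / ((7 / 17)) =10540 / 161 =65.47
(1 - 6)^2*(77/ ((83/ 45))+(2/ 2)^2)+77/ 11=89281/ 83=1075.67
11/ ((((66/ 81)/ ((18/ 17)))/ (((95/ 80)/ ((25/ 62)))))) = 143127/ 3400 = 42.10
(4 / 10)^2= 4 / 25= 0.16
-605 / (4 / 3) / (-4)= 1815 / 16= 113.44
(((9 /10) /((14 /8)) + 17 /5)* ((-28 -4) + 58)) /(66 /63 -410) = -5343 /21470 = -0.25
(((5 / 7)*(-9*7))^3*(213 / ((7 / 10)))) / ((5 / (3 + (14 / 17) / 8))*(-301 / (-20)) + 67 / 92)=-3767796405000 / 3394307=-1110034.07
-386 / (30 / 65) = -2509 / 3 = -836.33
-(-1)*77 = 77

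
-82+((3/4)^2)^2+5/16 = -20831/256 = -81.37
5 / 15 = 1 / 3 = 0.33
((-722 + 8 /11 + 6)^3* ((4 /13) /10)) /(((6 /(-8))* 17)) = 3896575008256 /4412265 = 883123.52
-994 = -994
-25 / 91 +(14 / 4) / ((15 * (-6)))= -5137 / 16380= -0.31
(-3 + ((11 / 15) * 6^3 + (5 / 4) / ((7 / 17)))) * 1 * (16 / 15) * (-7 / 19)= -88724 / 1425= -62.26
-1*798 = -798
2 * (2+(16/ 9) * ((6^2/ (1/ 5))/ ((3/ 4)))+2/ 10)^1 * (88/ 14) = 80872/ 15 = 5391.47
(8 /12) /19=2 /57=0.04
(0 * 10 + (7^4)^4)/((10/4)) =13293172227840.40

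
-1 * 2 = -2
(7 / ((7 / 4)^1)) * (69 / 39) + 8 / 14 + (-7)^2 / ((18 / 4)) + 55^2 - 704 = 1916081 / 819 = 2339.54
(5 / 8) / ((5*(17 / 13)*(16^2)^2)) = 13 / 8912896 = 0.00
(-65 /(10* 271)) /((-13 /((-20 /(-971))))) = 10 /263141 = 0.00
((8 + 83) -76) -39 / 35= 486 / 35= 13.89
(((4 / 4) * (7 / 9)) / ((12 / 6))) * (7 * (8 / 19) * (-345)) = -22540 / 57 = -395.44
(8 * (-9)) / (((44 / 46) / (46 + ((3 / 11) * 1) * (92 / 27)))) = -427432 / 121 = -3532.50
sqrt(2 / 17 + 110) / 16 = 3 * sqrt(221) / 68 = 0.66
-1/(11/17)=-17/11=-1.55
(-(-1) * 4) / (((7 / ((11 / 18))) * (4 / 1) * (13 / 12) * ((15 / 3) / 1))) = 22 / 1365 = 0.02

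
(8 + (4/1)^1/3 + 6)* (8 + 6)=644/3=214.67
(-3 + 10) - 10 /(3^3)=6.63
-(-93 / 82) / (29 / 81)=7533 / 2378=3.17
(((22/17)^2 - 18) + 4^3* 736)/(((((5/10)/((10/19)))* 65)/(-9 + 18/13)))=-5388901848/927979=-5807.14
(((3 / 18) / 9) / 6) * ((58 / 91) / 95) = 29 / 1400490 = 0.00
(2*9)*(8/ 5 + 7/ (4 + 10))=37.80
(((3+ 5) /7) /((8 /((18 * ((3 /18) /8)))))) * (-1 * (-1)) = 3 /56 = 0.05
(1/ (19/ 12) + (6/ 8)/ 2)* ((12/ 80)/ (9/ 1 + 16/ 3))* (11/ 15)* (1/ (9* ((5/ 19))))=561/ 172000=0.00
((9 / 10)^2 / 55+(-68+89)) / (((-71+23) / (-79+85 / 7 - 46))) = 3043633 / 61600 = 49.41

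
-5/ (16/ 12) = -15/ 4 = -3.75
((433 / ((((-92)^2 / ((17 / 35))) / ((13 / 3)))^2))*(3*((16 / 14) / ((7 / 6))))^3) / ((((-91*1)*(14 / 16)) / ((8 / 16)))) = -8433232704 / 1976203903885225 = -0.00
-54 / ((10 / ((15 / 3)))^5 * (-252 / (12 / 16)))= 9 / 1792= 0.01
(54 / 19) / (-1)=-54 / 19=-2.84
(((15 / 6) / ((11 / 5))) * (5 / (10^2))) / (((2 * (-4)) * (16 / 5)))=-25 / 11264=-0.00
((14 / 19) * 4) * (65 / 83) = 3640 / 1577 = 2.31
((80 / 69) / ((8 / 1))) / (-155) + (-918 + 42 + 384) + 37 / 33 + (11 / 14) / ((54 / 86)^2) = -39133271641 / 80045658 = -488.89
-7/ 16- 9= -151/ 16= -9.44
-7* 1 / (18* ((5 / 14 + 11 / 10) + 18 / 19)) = -4655 / 28782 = -0.16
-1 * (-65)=65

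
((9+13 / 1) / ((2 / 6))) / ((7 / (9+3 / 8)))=2475 / 28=88.39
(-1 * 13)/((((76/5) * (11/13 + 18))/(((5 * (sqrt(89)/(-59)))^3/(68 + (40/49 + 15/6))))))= 0.00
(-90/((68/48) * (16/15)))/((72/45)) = -37.22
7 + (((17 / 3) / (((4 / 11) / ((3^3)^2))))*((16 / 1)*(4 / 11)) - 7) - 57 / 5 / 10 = 3304743 / 50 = 66094.86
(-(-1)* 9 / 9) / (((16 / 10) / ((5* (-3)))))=-75 / 8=-9.38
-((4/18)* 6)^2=-16/9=-1.78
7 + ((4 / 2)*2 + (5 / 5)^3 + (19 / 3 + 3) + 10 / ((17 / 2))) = 22.51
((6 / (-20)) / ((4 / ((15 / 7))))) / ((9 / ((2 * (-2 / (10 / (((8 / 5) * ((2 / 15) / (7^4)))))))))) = 0.00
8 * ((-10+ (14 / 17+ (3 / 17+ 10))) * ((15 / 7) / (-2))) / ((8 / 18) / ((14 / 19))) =-270 / 19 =-14.21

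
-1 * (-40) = 40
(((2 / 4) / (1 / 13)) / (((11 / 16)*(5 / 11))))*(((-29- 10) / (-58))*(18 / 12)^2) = 4563 / 145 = 31.47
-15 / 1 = -15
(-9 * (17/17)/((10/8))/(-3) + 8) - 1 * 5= 27/5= 5.40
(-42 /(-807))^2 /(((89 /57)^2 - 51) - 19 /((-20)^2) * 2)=-127360800 /2287861688491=-0.00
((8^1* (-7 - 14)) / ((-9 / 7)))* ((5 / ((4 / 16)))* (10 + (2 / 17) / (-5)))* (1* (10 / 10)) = 1329664 / 51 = 26071.84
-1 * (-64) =64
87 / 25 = 3.48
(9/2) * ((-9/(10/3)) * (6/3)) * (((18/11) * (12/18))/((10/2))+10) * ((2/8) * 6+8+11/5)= -7989111/2750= -2905.13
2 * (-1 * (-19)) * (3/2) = 57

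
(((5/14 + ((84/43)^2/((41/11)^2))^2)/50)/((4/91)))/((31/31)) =760612334004497/3864285813024400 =0.20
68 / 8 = 17 / 2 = 8.50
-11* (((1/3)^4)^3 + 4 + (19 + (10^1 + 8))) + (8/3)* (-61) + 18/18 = -325596197/531441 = -612.67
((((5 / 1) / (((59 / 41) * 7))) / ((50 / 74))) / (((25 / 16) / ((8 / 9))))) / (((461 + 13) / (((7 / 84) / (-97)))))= -24272 / 32043792375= -0.00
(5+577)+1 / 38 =22117 / 38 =582.03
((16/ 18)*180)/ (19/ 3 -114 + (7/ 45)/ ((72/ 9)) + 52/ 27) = -172800/ 114179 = -1.51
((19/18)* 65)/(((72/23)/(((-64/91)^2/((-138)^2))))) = 6080/10680579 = 0.00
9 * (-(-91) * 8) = 6552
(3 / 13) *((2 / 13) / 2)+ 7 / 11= 1216 / 1859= 0.65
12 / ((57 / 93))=372 / 19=19.58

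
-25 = -25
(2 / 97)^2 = 4 / 9409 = 0.00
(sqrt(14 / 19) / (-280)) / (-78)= sqrt(266) / 414960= 0.00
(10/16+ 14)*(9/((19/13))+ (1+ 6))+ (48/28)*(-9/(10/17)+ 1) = 446667/2660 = 167.92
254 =254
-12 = -12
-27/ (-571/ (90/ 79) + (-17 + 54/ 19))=46170/ 881281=0.05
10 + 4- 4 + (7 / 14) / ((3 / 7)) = 67 / 6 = 11.17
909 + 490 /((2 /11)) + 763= 4367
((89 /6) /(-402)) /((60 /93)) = -2759 /48240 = -0.06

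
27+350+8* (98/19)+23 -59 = 7263/19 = 382.26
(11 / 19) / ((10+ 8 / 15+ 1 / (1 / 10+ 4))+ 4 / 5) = 0.05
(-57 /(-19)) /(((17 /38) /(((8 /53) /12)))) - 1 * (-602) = 542478 /901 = 602.08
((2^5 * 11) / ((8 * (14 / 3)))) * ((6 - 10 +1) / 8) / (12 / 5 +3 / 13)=-715 / 532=-1.34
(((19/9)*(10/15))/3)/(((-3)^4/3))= 38/2187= 0.02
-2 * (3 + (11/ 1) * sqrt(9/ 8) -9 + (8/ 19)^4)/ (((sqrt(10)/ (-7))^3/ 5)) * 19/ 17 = -26679569 * sqrt(10)/ 116603 + 215061 * sqrt(5)/ 340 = 690.83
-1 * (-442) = 442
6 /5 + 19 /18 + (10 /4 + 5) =9.76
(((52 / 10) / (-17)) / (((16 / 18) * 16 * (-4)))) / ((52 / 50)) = 45 / 8704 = 0.01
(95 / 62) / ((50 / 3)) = 57 / 620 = 0.09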